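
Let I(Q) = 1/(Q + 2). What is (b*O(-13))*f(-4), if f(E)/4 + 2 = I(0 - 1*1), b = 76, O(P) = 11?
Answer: -3344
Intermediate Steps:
I(Q) = 1/(2 + Q)
f(E) = -4 (f(E) = -8 + 4/(2 + (0 - 1*1)) = -8 + 4/(2 + (0 - 1)) = -8 + 4/(2 - 1) = -8 + 4/1 = -8 + 4*1 = -8 + 4 = -4)
(b*O(-13))*f(-4) = (76*11)*(-4) = 836*(-4) = -3344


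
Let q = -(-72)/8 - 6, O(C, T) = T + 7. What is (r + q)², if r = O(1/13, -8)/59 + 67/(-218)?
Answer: 1184392225/165431044 ≈ 7.1594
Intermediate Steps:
O(C, T) = 7 + T
r = -4171/12862 (r = (7 - 8)/59 + 67/(-218) = -1*1/59 + 67*(-1/218) = -1/59 - 67/218 = -4171/12862 ≈ -0.32429)
q = 3 (q = -(-72)/8 - 6 = -8*(-9/8) - 6 = 9 - 6 = 3)
(r + q)² = (-4171/12862 + 3)² = (34415/12862)² = 1184392225/165431044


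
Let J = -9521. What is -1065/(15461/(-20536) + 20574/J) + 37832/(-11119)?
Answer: 458756249073824/1266925200911 ≈ 362.10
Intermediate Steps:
-1065/(15461/(-20536) + 20574/J) + 37832/(-11119) = -1065/(15461/(-20536) + 20574/(-9521)) + 37832/(-11119) = -1065/(15461*(-1/20536) + 20574*(-1/9521)) + 37832*(-1/11119) = -1065/(-15461/20536 - 20574/9521) - 37832/11119 = -1065/(-569711845/195523256) - 37832/11119 = -1065*(-195523256/569711845) - 37832/11119 = 41646453528/113942369 - 37832/11119 = 458756249073824/1266925200911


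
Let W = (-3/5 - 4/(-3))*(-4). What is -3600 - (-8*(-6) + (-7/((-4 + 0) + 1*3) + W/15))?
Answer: -822331/225 ≈ -3654.8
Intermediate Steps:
W = -44/15 (W = (-3*1/5 - 4*(-1/3))*(-4) = (-3/5 + 4/3)*(-4) = (11/15)*(-4) = -44/15 ≈ -2.9333)
-3600 - (-8*(-6) + (-7/((-4 + 0) + 1*3) + W/15)) = -3600 - (-8*(-6) + (-7/((-4 + 0) + 1*3) - 44/15/15)) = -3600 - (48 + (-7/(-4 + 3) - 44/15*1/15)) = -3600 - (48 + (-7/(-1) - 44/225)) = -3600 - (48 + (-7*(-1) - 44/225)) = -3600 - (48 + (7 - 44/225)) = -3600 - (48 + 1531/225) = -3600 - 1*12331/225 = -3600 - 12331/225 = -822331/225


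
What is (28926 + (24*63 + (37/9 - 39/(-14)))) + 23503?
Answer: 6797435/126 ≈ 53948.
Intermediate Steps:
(28926 + (24*63 + (37/9 - 39/(-14)))) + 23503 = (28926 + (1512 + (37*(⅑) - 39*(-1/14)))) + 23503 = (28926 + (1512 + (37/9 + 39/14))) + 23503 = (28926 + (1512 + 869/126)) + 23503 = (28926 + 191381/126) + 23503 = 3836057/126 + 23503 = 6797435/126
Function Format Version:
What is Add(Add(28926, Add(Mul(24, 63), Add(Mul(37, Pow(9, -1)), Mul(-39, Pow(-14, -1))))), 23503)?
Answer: Rational(6797435, 126) ≈ 53948.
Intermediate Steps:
Add(Add(28926, Add(Mul(24, 63), Add(Mul(37, Pow(9, -1)), Mul(-39, Pow(-14, -1))))), 23503) = Add(Add(28926, Add(1512, Add(Mul(37, Rational(1, 9)), Mul(-39, Rational(-1, 14))))), 23503) = Add(Add(28926, Add(1512, Add(Rational(37, 9), Rational(39, 14)))), 23503) = Add(Add(28926, Add(1512, Rational(869, 126))), 23503) = Add(Add(28926, Rational(191381, 126)), 23503) = Add(Rational(3836057, 126), 23503) = Rational(6797435, 126)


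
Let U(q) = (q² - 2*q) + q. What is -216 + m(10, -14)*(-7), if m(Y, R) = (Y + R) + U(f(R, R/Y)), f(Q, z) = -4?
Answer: -328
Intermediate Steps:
U(q) = q² - q
m(Y, R) = 20 + R + Y (m(Y, R) = (Y + R) - 4*(-1 - 4) = (R + Y) - 4*(-5) = (R + Y) + 20 = 20 + R + Y)
-216 + m(10, -14)*(-7) = -216 + (20 - 14 + 10)*(-7) = -216 + 16*(-7) = -216 - 112 = -328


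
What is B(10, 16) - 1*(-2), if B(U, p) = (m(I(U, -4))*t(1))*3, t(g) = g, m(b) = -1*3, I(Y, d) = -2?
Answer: -7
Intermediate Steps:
m(b) = -3
B(U, p) = -9 (B(U, p) = -3*1*3 = -3*3 = -9)
B(10, 16) - 1*(-2) = -9 - 1*(-2) = -9 + 2 = -7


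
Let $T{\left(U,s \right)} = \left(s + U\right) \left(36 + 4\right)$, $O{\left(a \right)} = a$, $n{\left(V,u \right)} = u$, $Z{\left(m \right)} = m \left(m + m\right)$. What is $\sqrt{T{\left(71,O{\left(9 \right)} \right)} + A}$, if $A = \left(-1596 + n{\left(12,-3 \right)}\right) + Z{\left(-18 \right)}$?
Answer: $\sqrt{2249} \approx 47.424$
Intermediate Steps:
$Z{\left(m \right)} = 2 m^{2}$ ($Z{\left(m \right)} = m 2 m = 2 m^{2}$)
$T{\left(U,s \right)} = 40 U + 40 s$ ($T{\left(U,s \right)} = \left(U + s\right) 40 = 40 U + 40 s$)
$A = -951$ ($A = \left(-1596 - 3\right) + 2 \left(-18\right)^{2} = -1599 + 2 \cdot 324 = -1599 + 648 = -951$)
$\sqrt{T{\left(71,O{\left(9 \right)} \right)} + A} = \sqrt{\left(40 \cdot 71 + 40 \cdot 9\right) - 951} = \sqrt{\left(2840 + 360\right) - 951} = \sqrt{3200 - 951} = \sqrt{2249}$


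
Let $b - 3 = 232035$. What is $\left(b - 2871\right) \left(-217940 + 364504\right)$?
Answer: $33587632188$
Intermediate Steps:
$b = 232038$ ($b = 3 + 232035 = 232038$)
$\left(b - 2871\right) \left(-217940 + 364504\right) = \left(232038 - 2871\right) \left(-217940 + 364504\right) = \left(232038 - 2871\right) 146564 = 229167 \cdot 146564 = 33587632188$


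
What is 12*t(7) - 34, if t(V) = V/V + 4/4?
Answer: -10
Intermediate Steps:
t(V) = 2 (t(V) = 1 + 4*(¼) = 1 + 1 = 2)
12*t(7) - 34 = 12*2 - 34 = 24 - 34 = -10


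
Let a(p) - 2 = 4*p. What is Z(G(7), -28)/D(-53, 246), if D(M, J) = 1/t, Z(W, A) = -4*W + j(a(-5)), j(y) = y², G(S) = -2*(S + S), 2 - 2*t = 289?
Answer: -62566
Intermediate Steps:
t = -287/2 (t = 1 - ½*289 = 1 - 289/2 = -287/2 ≈ -143.50)
a(p) = 2 + 4*p
G(S) = -4*S
Z(W, A) = 324 - 4*W (Z(W, A) = -4*W + (2 + 4*(-5))² = -4*W + (2 - 20)² = -4*W + (-18)² = -4*W + 324 = 324 - 4*W)
D(M, J) = -2/287 (D(M, J) = 1/(-287/2) = -2/287)
Z(G(7), -28)/D(-53, 246) = (324 - (-16)*7)/(-2/287) = (324 - 4*(-28))*(-287/2) = (324 + 112)*(-287/2) = 436*(-287/2) = -62566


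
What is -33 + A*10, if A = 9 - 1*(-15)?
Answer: 207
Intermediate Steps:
A = 24 (A = 9 + 15 = 24)
-33 + A*10 = -33 + 24*10 = -33 + 240 = 207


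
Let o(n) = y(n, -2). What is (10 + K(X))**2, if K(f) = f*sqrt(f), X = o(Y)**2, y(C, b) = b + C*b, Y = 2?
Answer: 51076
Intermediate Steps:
o(n) = -2 - 2*n (o(n) = -2*(1 + n) = -2 - 2*n)
X = 36 (X = (-2 - 2*2)**2 = (-2 - 4)**2 = (-6)**2 = 36)
K(f) = f**(3/2)
(10 + K(X))**2 = (10 + 36**(3/2))**2 = (10 + 216)**2 = 226**2 = 51076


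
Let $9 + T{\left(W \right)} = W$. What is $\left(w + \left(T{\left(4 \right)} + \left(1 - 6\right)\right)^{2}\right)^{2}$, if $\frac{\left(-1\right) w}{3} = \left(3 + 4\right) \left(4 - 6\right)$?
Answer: $20164$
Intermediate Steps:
$T{\left(W \right)} = -9 + W$
$w = 42$ ($w = - 3 \left(3 + 4\right) \left(4 - 6\right) = - 3 \cdot 7 \left(4 - 6\right) = - 3 \cdot 7 \left(-2\right) = \left(-3\right) \left(-14\right) = 42$)
$\left(w + \left(T{\left(4 \right)} + \left(1 - 6\right)\right)^{2}\right)^{2} = \left(42 + \left(\left(-9 + 4\right) + \left(1 - 6\right)\right)^{2}\right)^{2} = \left(42 + \left(-5 + \left(1 - 6\right)\right)^{2}\right)^{2} = \left(42 + \left(-5 - 5\right)^{2}\right)^{2} = \left(42 + \left(-10\right)^{2}\right)^{2} = \left(42 + 100\right)^{2} = 142^{2} = 20164$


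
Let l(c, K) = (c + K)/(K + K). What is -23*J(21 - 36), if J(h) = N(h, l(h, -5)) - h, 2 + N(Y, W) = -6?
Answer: -161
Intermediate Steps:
l(c, K) = (K + c)/(2*K) (l(c, K) = (K + c)/((2*K)) = (K + c)*(1/(2*K)) = (K + c)/(2*K))
N(Y, W) = -8 (N(Y, W) = -2 - 6 = -8)
J(h) = -8 - h
-23*J(21 - 36) = -23*(-8 - (21 - 36)) = -23*(-8 - 1*(-15)) = -23*(-8 + 15) = -23*7 = -161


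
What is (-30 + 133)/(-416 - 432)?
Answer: -103/848 ≈ -0.12146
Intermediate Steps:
(-30 + 133)/(-416 - 432) = 103/(-848) = 103*(-1/848) = -103/848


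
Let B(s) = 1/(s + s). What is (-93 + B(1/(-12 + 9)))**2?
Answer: 35721/4 ≈ 8930.3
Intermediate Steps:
B(s) = 1/(2*s)
(-93 + B(1/(-12 + 9)))**2 = (-93 + 1/(2*(1/(-12 + 9))))**2 = (-93 + 1/(2*(1/(-3))))**2 = (-93 + 1/(2*(-1/3)))**2 = (-93 + (1/2)*(-3))**2 = (-93 - 3/2)**2 = (-189/2)**2 = 35721/4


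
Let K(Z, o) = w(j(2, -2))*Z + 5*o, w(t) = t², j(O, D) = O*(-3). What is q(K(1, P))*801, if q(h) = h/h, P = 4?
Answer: 801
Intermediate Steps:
j(O, D) = -3*O
K(Z, o) = 5*o + 36*Z (K(Z, o) = (-3*2)²*Z + 5*o = (-6)²*Z + 5*o = 36*Z + 5*o = 5*o + 36*Z)
q(h) = 1
q(K(1, P))*801 = 1*801 = 801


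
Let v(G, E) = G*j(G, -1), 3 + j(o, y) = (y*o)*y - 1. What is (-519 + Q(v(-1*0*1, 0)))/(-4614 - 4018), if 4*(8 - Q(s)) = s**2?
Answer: 511/8632 ≈ 0.059198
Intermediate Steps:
j(o, y) = -4 + o*y**2 (j(o, y) = -3 + ((y*o)*y - 1) = -3 + ((o*y)*y - 1) = -3 + (o*y**2 - 1) = -3 + (-1 + o*y**2) = -4 + o*y**2)
v(G, E) = G*(-4 + G) (v(G, E) = G*(-4 + G*(-1)**2) = G*(-4 + G*1) = G*(-4 + G))
Q(s) = 8 - s**2/4
(-519 + Q(v(-1*0*1, 0)))/(-4614 - 4018) = (-519 + (8 - ((-1*0*1)*(-4 - 1*0*1))**2/4))/(-4614 - 4018) = (-519 + (8 - ((0*1)*(-4 + 0*1))**2/4))/(-8632) = (-519 + (8 - (0*(-4 + 0))**2/4))*(-1/8632) = (-519 + (8 - (0*(-4))**2/4))*(-1/8632) = (-519 + (8 - 1/4*0**2))*(-1/8632) = (-519 + (8 - 1/4*0))*(-1/8632) = (-519 + (8 + 0))*(-1/8632) = (-519 + 8)*(-1/8632) = -511*(-1/8632) = 511/8632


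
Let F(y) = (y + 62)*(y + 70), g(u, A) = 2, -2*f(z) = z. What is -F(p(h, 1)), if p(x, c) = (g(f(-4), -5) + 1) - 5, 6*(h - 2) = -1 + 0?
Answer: -4080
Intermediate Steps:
f(z) = -z/2
h = 11/6 (h = 2 + (-1 + 0)/6 = 2 + (⅙)*(-1) = 2 - ⅙ = 11/6 ≈ 1.8333)
p(x, c) = -2 (p(x, c) = (2 + 1) - 5 = 3 - 5 = -2)
F(y) = (62 + y)*(70 + y)
-F(p(h, 1)) = -(4340 + (-2)² + 132*(-2)) = -(4340 + 4 - 264) = -1*4080 = -4080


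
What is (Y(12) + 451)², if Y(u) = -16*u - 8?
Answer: 63001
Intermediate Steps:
Y(u) = -8 - 16*u
(Y(12) + 451)² = ((-8 - 16*12) + 451)² = ((-8 - 192) + 451)² = (-200 + 451)² = 251² = 63001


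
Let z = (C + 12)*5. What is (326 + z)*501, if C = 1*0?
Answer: 193386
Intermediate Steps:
C = 0
z = 60 (z = (0 + 12)*5 = 12*5 = 60)
(326 + z)*501 = (326 + 60)*501 = 386*501 = 193386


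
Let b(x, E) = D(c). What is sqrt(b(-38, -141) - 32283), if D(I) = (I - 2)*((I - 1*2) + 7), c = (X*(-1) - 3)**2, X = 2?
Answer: I*sqrt(31593) ≈ 177.74*I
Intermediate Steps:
c = 25 (c = (2*(-1) - 3)**2 = (-2 - 3)**2 = (-5)**2 = 25)
D(I) = (-2 + I)*(5 + I) (D(I) = (-2 + I)*((I - 2) + 7) = (-2 + I)*((-2 + I) + 7) = (-2 + I)*(5 + I))
b(x, E) = 690 (b(x, E) = -10 + 25**2 + 3*25 = -10 + 625 + 75 = 690)
sqrt(b(-38, -141) - 32283) = sqrt(690 - 32283) = sqrt(-31593) = I*sqrt(31593)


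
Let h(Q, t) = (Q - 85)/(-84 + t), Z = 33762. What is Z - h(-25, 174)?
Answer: 303869/9 ≈ 33763.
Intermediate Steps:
h(Q, t) = (-85 + Q)/(-84 + t)
Z - h(-25, 174) = 33762 - (-85 - 25)/(-84 + 174) = 33762 - (-110)/90 = 33762 - 1*(-11/9) = 33762 + 11/9 = 303869/9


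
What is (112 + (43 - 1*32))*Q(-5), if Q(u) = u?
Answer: -615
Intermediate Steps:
(112 + (43 - 1*32))*Q(-5) = (112 + (43 - 1*32))*(-5) = (112 + (43 - 32))*(-5) = (112 + 11)*(-5) = 123*(-5) = -615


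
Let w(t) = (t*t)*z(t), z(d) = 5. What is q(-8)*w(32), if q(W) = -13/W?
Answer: 8320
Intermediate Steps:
w(t) = 5*t² (w(t) = (t*t)*5 = t²*5 = 5*t²)
q(-8)*w(32) = (-13/(-8))*(5*32²) = (-13*(-⅛))*(5*1024) = (13/8)*5120 = 8320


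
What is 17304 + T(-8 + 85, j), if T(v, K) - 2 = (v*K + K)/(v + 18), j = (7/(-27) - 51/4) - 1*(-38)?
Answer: 29628347/1710 ≈ 17327.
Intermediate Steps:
j = 2699/108 (j = (7*(-1/27) - 51*1/4) + 38 = (-7/27 - 51/4) + 38 = -1405/108 + 38 = 2699/108 ≈ 24.991)
T(v, K) = 2 + (K + K*v)/(18 + v) (T(v, K) = 2 + (v*K + K)/(v + 18) = 2 + (K*v + K)/(18 + v) = 2 + (K + K*v)/(18 + v))
17304 + T(-8 + 85, j) = 17304 + (36 + 2699/108 + 2*(-8 + 85) + 2699*(-8 + 85)/108)/(18 + (-8 + 85)) = 17304 + (36 + 2699/108 + 2*77 + (2699/108)*77)/(18 + 77) = 17304 + (36 + 2699/108 + 154 + 207823/108)/95 = 17304 + (1/95)*(38507/18) = 17304 + 38507/1710 = 29628347/1710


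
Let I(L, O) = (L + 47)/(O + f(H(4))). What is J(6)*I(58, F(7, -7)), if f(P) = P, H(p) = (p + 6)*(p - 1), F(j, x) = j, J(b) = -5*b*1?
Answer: -3150/37 ≈ -85.135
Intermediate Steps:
J(b) = -5*b
H(p) = (-1 + p)*(6 + p) (H(p) = (6 + p)*(-1 + p) = (-1 + p)*(6 + p))
I(L, O) = (47 + L)/(30 + O) (I(L, O) = (L + 47)/(O + (-6 + 4² + 5*4)) = (47 + L)/(O + (-6 + 16 + 20)) = (47 + L)/(O + 30) = (47 + L)/(30 + O))
J(6)*I(58, F(7, -7)) = (-5*6)*((47 + 58)/(30 + 7)) = -30*105/37 = -3150/37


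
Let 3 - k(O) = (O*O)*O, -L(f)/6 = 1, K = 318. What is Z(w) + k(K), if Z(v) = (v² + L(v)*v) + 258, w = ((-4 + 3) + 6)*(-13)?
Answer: -32152556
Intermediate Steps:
L(f) = -6 (L(f) = -6*1 = -6)
k(O) = 3 - O³ (k(O) = 3 - O*O*O = 3 - O²*O = 3 - O³)
w = -65 (w = (-1 + 6)*(-13) = 5*(-13) = -65)
Z(v) = 258 + v² - 6*v (Z(v) = (v² - 6*v) + 258 = 258 + v² - 6*v)
Z(w) + k(K) = (258 + (-65)² - 6*(-65)) + (3 - 1*318³) = (258 + 4225 + 390) + (3 - 1*32157432) = 4873 + (3 - 32157432) = 4873 - 32157429 = -32152556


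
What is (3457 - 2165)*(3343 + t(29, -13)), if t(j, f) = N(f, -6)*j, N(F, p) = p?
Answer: 4094348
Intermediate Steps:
t(j, f) = -6*j
(3457 - 2165)*(3343 + t(29, -13)) = (3457 - 2165)*(3343 - 6*29) = 1292*(3343 - 174) = 1292*3169 = 4094348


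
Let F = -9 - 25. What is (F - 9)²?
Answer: 1849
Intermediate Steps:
F = -34
(F - 9)² = (-34 - 9)² = (-43)² = 1849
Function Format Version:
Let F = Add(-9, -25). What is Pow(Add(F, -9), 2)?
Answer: 1849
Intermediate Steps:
F = -34
Pow(Add(F, -9), 2) = Pow(Add(-34, -9), 2) = Pow(-43, 2) = 1849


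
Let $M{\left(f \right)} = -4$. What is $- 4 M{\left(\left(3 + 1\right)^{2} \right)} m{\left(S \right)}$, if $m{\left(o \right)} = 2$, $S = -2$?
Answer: $32$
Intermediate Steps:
$- 4 M{\left(\left(3 + 1\right)^{2} \right)} m{\left(S \right)} = \left(-4\right) \left(-4\right) 2 = 16 \cdot 2 = 32$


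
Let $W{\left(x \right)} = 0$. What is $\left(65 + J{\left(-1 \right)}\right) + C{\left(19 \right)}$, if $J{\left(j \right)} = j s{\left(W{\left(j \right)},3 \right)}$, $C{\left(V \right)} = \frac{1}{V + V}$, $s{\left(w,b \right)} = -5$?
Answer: $\frac{2661}{38} \approx 70.026$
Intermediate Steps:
$C{\left(V \right)} = \frac{1}{2 V}$
$J{\left(j \right)} = - 5 j$ ($J{\left(j \right)} = j \left(-5\right) = - 5 j$)
$\left(65 + J{\left(-1 \right)}\right) + C{\left(19 \right)} = \left(65 - -5\right) + \frac{1}{2 \cdot 19} = \left(65 + 5\right) + \frac{1}{2} \cdot \frac{1}{19} = 70 + \frac{1}{38} = \frac{2661}{38}$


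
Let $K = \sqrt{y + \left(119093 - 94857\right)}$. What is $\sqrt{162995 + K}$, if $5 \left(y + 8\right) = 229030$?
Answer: $\sqrt{162995 + 19 \sqrt{194}} \approx 404.05$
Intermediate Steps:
$y = 45798$ ($y = -8 + \frac{1}{5} \cdot 229030 = -8 + 45806 = 45798$)
$K = 19 \sqrt{194}$ ($K = \sqrt{45798 + \left(119093 - 94857\right)} = \sqrt{45798 + 24236} = \sqrt{70034} = 19 \sqrt{194} \approx 264.64$)
$\sqrt{162995 + K} = \sqrt{162995 + 19 \sqrt{194}}$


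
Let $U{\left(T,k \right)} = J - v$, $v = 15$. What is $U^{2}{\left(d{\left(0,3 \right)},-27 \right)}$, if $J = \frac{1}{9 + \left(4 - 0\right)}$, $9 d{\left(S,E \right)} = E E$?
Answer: $\frac{37636}{169} \approx 222.7$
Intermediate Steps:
$d{\left(S,E \right)} = \frac{E^{2}}{9}$ ($d{\left(S,E \right)} = \frac{E E}{9} = \frac{E^{2}}{9}$)
$J = \frac{1}{13}$ ($J = \frac{1}{9 + \left(4 + 0\right)} = \frac{1}{9 + 4} = \frac{1}{13} \approx 0.076923$)
$U{\left(T,k \right)} = - \frac{194}{13}$ ($U{\left(T,k \right)} = \frac{1}{13} - 15 = - \frac{194}{13}$)
$U^{2}{\left(d{\left(0,3 \right)},-27 \right)} = \left(- \frac{194}{13}\right)^{2} = \frac{37636}{169}$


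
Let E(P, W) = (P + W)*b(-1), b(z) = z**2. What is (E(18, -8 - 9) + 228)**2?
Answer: 52441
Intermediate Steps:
E(P, W) = P + W (E(P, W) = (P + W)*(-1)**2 = (P + W)*1 = P + W)
(E(18, -8 - 9) + 228)**2 = ((18 + (-8 - 9)) + 228)**2 = ((18 - 17) + 228)**2 = (1 + 228)**2 = 229**2 = 52441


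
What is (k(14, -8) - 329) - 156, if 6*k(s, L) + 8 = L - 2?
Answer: -488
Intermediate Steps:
k(s, L) = -5/3 + L/6 (k(s, L) = -4/3 + (L - 2)/6 = -4/3 + (-2 + L)/6 = -4/3 + (-1/3 + L/6) = -5/3 + L/6)
(k(14, -8) - 329) - 156 = ((-5/3 + (1/6)*(-8)) - 329) - 156 = ((-5/3 - 4/3) - 329) - 156 = (-3 - 329) - 156 = -332 - 156 = -488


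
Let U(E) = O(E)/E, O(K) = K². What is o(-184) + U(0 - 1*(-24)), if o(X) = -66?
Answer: -42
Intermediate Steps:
U(E) = E (U(E) = E²/E = E)
o(-184) + U(0 - 1*(-24)) = -66 + (0 - 1*(-24)) = -66 + (0 + 24) = -66 + 24 = -42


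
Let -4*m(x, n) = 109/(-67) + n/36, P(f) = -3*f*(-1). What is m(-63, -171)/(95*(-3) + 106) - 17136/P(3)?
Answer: -365356461/191888 ≈ -1904.0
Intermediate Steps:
P(f) = 3*f
m(x, n) = 109/268 - n/144 (m(x, n) = -(109/(-67) + n/36)/4 = -(109*(-1/67) + n*(1/36))/4 = -(-109/67 + n/36)/4 = 109/268 - n/144)
m(-63, -171)/(95*(-3) + 106) - 17136/P(3) = (109/268 - 1/144*(-171))/(95*(-3) + 106) - 17136/(3*3) = (109/268 + 19/16)/(-285 + 106) - 17136/9 = (1709/1072)/(-179) - 17136*⅑ = (1709/1072)*(-1/179) - 1904 = -1709/191888 - 1904 = -365356461/191888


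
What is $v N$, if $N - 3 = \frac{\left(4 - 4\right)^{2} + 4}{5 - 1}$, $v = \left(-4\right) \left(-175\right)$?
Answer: $2800$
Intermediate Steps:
$v = 700$
$N = 4$ ($N = 3 + \frac{\left(4 - 4\right)^{2} + 4}{5 - 1} = 3 + \frac{0^{2} + 4}{4} = 3 + \left(0 + 4\right) \frac{1}{4} = 3 + 4 \cdot \frac{1}{4} = 3 + 1 = 4$)
$v N = 700 \cdot 4 = 2800$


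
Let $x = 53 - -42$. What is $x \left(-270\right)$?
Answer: $-25650$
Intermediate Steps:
$x = 95$ ($x = 53 + 42 = 95$)
$x \left(-270\right) = 95 \left(-270\right) = -25650$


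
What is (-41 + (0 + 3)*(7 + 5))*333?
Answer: -1665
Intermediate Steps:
(-41 + (0 + 3)*(7 + 5))*333 = (-41 + 3*12)*333 = (-41 + 36)*333 = -5*333 = -1665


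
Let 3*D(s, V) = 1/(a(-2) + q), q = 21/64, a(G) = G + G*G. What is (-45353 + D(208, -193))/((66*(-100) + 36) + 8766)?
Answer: -20272727/984294 ≈ -20.596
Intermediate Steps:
a(G) = G + G**2
q = 21/64 (q = 21*(1/64) = 21/64 ≈ 0.32813)
D(s, V) = 64/447 (D(s, V) = 1/(3*(-2*(1 - 2) + 21/64)) = 1/(3*(-2*(-1) + 21/64)) = 1/(3*(2 + 21/64)) = 1/(3*(149/64)) = (1/3)*(64/149) = 64/447)
(-45353 + D(208, -193))/((66*(-100) + 36) + 8766) = (-45353 + 64/447)/((66*(-100) + 36) + 8766) = -20272727/(447*((-6600 + 36) + 8766)) = -20272727/(447*(-6564 + 8766)) = -20272727/447/2202 = -20272727/447*1/2202 = -20272727/984294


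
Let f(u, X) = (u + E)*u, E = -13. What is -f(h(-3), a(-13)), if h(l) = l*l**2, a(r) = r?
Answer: -1080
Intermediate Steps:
h(l) = l**3
f(u, X) = u*(-13 + u) (f(u, X) = (u - 13)*u = (-13 + u)*u = u*(-13 + u))
-f(h(-3), a(-13)) = -(-3)**3*(-13 + (-3)**3) = -(-27)*(-13 - 27) = -(-27)*(-40) = -1*1080 = -1080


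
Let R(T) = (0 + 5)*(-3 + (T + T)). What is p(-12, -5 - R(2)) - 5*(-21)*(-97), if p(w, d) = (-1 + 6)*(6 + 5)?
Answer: -10130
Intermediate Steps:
R(T) = -15 + 10*T (R(T) = 5*(-3 + 2*T) = -15 + 10*T)
p(w, d) = 55 (p(w, d) = 5*11 = 55)
p(-12, -5 - R(2)) - 5*(-21)*(-97) = 55 - 5*(-21)*(-97) = 55 + 105*(-97) = 55 - 10185 = -10130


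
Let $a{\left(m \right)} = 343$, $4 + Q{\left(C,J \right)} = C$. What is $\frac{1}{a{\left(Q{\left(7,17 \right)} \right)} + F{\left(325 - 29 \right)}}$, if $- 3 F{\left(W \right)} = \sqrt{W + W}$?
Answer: $\frac{3087}{1058249} + \frac{12 \sqrt{37}}{1058249} \approx 0.0029861$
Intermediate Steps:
$Q{\left(C,J \right)} = -4 + C$
$F{\left(W \right)} = - \frac{\sqrt{2} \sqrt{W}}{3}$ ($F{\left(W \right)} = - \frac{\sqrt{W + W}}{3} = - \frac{\sqrt{2 W}}{3} = - \frac{\sqrt{2} \sqrt{W}}{3}$)
$\frac{1}{a{\left(Q{\left(7,17 \right)} \right)} + F{\left(325 - 29 \right)}} = \frac{1}{343 - \frac{\sqrt{2} \sqrt{325 - 29}}{3}} = \frac{1}{343 - \frac{\sqrt{2} \sqrt{296}}{3}} = \frac{1}{343 - \frac{\sqrt{2} \cdot 2 \sqrt{74}}{3}} = \frac{1}{343 - \frac{4 \sqrt{37}}{3}}$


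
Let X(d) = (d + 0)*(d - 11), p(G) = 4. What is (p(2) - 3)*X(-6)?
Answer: 102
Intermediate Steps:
X(d) = d*(-11 + d)
(p(2) - 3)*X(-6) = (4 - 3)*(-6*(-11 - 6)) = 1*(-6*(-17)) = 1*102 = 102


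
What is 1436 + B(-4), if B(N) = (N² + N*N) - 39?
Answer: 1429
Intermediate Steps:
B(N) = -39 + 2*N² (B(N) = (N² + N²) - 39 = 2*N² - 39 = -39 + 2*N²)
1436 + B(-4) = 1436 + (-39 + 2*(-4)²) = 1436 + (-39 + 2*16) = 1436 + (-39 + 32) = 1436 - 7 = 1429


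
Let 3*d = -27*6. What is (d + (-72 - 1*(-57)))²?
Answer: 4761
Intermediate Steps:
d = -54 (d = (-27*6)/3 = (⅓)*(-162) = -54)
(d + (-72 - 1*(-57)))² = (-54 + (-72 - 1*(-57)))² = (-54 + (-72 + 57))² = (-54 - 15)² = (-69)² = 4761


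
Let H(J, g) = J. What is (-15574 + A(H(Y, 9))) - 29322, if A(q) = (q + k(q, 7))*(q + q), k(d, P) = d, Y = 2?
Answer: -44880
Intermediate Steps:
A(q) = 4*q² (A(q) = (q + q)*(q + q) = (2*q)*(2*q) = 4*q²)
(-15574 + A(H(Y, 9))) - 29322 = (-15574 + 4*2²) - 29322 = (-15574 + 4*4) - 29322 = (-15574 + 16) - 29322 = -15558 - 29322 = -44880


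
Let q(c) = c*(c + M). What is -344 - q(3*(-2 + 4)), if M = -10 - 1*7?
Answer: -278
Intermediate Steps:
M = -17 (M = -10 - 7 = -17)
q(c) = c*(-17 + c) (q(c) = c*(c - 17) = c*(-17 + c))
-344 - q(3*(-2 + 4)) = -344 - 3*(-2 + 4)*(-17 + 3*(-2 + 4)) = -344 - 3*2*(-17 + 3*2) = -344 - 6*(-17 + 6) = -344 - 6*(-11) = -344 - 1*(-66) = -344 + 66 = -278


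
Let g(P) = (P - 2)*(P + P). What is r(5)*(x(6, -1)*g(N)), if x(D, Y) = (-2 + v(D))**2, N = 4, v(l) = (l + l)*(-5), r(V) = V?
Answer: 307520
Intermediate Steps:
v(l) = -10*l (v(l) = (2*l)*(-5) = -10*l)
g(P) = 2*P*(-2 + P) (g(P) = (-2 + P)*(2*P) = 2*P*(-2 + P))
x(D, Y) = (-2 - 10*D)**2
r(5)*(x(6, -1)*g(N)) = 5*((4*(1 + 5*6)**2)*(2*4*(-2 + 4))) = 5*((4*(1 + 30)**2)*(2*4*2)) = 5*((4*31**2)*16) = 5*((4*961)*16) = 5*(3844*16) = 5*61504 = 307520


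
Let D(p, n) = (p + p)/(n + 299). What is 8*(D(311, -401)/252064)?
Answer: -311/1606908 ≈ -0.00019354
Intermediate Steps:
D(p, n) = 2*p/(299 + n) (D(p, n) = (2*p)/(299 + n) = 2*p/(299 + n))
8*(D(311, -401)/252064) = 8*((2*311/(299 - 401))/252064) = 8*((2*311/(-102))*(1/252064)) = 8*((2*311*(-1/102))*(1/252064)) = 8*(-311/51*1/252064) = 8*(-311/12855264) = -311/1606908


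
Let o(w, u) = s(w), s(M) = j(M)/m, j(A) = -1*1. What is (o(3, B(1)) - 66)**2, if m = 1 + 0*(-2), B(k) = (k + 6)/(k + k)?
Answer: 4489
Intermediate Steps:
B(k) = (6 + k)/(2*k) (B(k) = (6 + k)/((2*k)) = (6 + k)*(1/(2*k)) = (6 + k)/(2*k))
j(A) = -1
m = 1 (m = 1 + 0 = 1)
s(M) = -1 (s(M) = -1/1 = -1*1 = -1)
o(w, u) = -1
(o(3, B(1)) - 66)**2 = (-1 - 66)**2 = (-67)**2 = 4489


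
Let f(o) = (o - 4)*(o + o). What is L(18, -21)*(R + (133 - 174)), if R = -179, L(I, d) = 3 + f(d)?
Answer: -231660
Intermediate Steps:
f(o) = 2*o*(-4 + o) (f(o) = (-4 + o)*(2*o) = 2*o*(-4 + o))
L(I, d) = 3 + 2*d*(-4 + d)
L(18, -21)*(R + (133 - 174)) = (3 + 2*(-21)*(-4 - 21))*(-179 + (133 - 174)) = (3 + 2*(-21)*(-25))*(-179 - 41) = (3 + 1050)*(-220) = 1053*(-220) = -231660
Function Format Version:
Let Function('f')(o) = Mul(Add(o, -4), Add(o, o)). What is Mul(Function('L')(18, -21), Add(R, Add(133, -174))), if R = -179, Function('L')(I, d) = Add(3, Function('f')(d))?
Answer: -231660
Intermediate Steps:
Function('f')(o) = Mul(2, o, Add(-4, o)) (Function('f')(o) = Mul(Add(-4, o), Mul(2, o)) = Mul(2, o, Add(-4, o)))
Function('L')(I, d) = Add(3, Mul(2, d, Add(-4, d)))
Mul(Function('L')(18, -21), Add(R, Add(133, -174))) = Mul(Add(3, Mul(2, -21, Add(-4, -21))), Add(-179, Add(133, -174))) = Mul(Add(3, Mul(2, -21, -25)), Add(-179, -41)) = Mul(Add(3, 1050), -220) = Mul(1053, -220) = -231660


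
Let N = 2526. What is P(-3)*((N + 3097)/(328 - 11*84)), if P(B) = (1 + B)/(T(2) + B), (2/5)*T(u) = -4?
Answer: -5623/3874 ≈ -1.4515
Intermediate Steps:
T(u) = -10 (T(u) = (5/2)*(-4) = -10)
P(B) = (1 + B)/(-10 + B)
P(-3)*((N + 3097)/(328 - 11*84)) = ((1 - 3)/(-10 - 3))*((2526 + 3097)/(328 - 11*84)) = (-2/(-13))*(5623/(328 - 924)) = (-1/13*(-2))*(5623/(-596)) = 2*(5623*(-1/596))/13 = (2/13)*(-5623/596) = -5623/3874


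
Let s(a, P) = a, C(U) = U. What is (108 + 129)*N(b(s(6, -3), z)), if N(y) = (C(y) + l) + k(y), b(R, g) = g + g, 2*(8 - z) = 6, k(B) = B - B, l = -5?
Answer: 1185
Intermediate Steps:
k(B) = 0
z = 5 (z = 8 - ½*6 = 8 - 3 = 5)
b(R, g) = 2*g
N(y) = -5 + y (N(y) = (y - 5) + 0 = (-5 + y) + 0 = -5 + y)
(108 + 129)*N(b(s(6, -3), z)) = (108 + 129)*(-5 + 2*5) = 237*(-5 + 10) = 237*5 = 1185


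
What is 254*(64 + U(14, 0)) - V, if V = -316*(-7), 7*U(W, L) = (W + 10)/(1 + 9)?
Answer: 494588/35 ≈ 14131.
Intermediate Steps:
U(W, L) = 1/7 + W/70 (U(W, L) = ((W + 10)/(1 + 9))/7 = ((10 + W)/10)/7 = ((10 + W)*(1/10))/7 = (1 + W/10)/7 = 1/7 + W/70)
V = 2212
254*(64 + U(14, 0)) - V = 254*(64 + (1/7 + (1/70)*14)) - 1*2212 = 254*(64 + (1/7 + 1/5)) - 2212 = 254*(64 + 12/35) - 2212 = 254*(2252/35) - 2212 = 572008/35 - 2212 = 494588/35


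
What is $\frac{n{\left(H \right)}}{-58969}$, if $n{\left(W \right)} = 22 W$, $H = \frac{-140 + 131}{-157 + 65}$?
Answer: $- \frac{99}{2712574} \approx -3.6497 \cdot 10^{-5}$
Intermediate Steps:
$H = \frac{9}{92}$ ($H = - \frac{9}{-92} = \left(-9\right) \left(- \frac{1}{92}\right) = \frac{9}{92} \approx 0.097826$)
$\frac{n{\left(H \right)}}{-58969} = \frac{22 \cdot \frac{9}{92}}{-58969} = \frac{99}{46} \left(- \frac{1}{58969}\right) = - \frac{99}{2712574}$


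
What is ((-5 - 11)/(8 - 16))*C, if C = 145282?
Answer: 290564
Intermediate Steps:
((-5 - 11)/(8 - 16))*C = ((-5 - 11)/(8 - 16))*145282 = -16/(-8)*145282 = -16*(-⅛)*145282 = 2*145282 = 290564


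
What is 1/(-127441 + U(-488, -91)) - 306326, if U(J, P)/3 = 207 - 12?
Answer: -38859291057/126856 ≈ -3.0633e+5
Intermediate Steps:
U(J, P) = 585 (U(J, P) = 3*(207 - 12) = 3*195 = 585)
1/(-127441 + U(-488, -91)) - 306326 = 1/(-127441 + 585) - 306326 = 1/(-126856) - 306326 = -1/126856 - 306326 = -38859291057/126856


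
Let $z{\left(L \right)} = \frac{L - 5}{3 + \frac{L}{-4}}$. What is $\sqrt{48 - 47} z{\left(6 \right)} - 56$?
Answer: $- \frac{166}{3} \approx -55.333$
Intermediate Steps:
$z{\left(L \right)} = \frac{-5 + L}{3 - \frac{L}{4}}$ ($z{\left(L \right)} = \frac{-5 + L}{3 + L \left(- \frac{1}{4}\right)} = \frac{-5 + L}{3 - \frac{L}{4}}$)
$\sqrt{48 - 47} z{\left(6 \right)} - 56 = \sqrt{48 - 47} \frac{4 \left(5 - 6\right)}{-12 + 6} - 56 = \sqrt{1} \frac{4 \left(5 - 6\right)}{-6} - 56 = 1 \cdot 4 \left(- \frac{1}{6}\right) \left(-1\right) - 56 = 1 \cdot \frac{2}{3} - 56 = \frac{2}{3} - 56 = - \frac{166}{3}$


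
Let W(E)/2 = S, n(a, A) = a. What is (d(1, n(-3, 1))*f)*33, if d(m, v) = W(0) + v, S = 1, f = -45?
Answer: 1485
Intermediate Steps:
W(E) = 2 (W(E) = 2*1 = 2)
d(m, v) = 2 + v
(d(1, n(-3, 1))*f)*33 = ((2 - 3)*(-45))*33 = -1*(-45)*33 = 45*33 = 1485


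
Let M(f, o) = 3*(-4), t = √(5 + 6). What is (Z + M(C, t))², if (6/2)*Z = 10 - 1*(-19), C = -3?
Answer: 49/9 ≈ 5.4444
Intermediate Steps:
t = √11 ≈ 3.3166
M(f, o) = -12
Z = 29/3 (Z = (10 - 1*(-19))/3 = (10 + 19)/3 = (⅓)*29 = 29/3 ≈ 9.6667)
(Z + M(C, t))² = (29/3 - 12)² = (-7/3)² = 49/9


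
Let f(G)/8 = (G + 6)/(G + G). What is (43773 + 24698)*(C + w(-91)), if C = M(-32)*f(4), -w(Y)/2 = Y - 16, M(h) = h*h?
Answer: 715795834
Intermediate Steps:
M(h) = h**2
f(G) = 4*(6 + G)/G (f(G) = 8*((G + 6)/(G + G)) = 8*((6 + G)/((2*G))) = 8*((6 + G)*(1/(2*G))) = 8*((6 + G)/(2*G)) = 4*(6 + G)/G)
w(Y) = 32 - 2*Y (w(Y) = -2*(Y - 16) = -2*(-16 + Y) = 32 - 2*Y)
C = 10240 (C = (-32)**2*(4 + 24/4) = 1024*(4 + 24*(1/4)) = 1024*(4 + 6) = 1024*10 = 10240)
(43773 + 24698)*(C + w(-91)) = (43773 + 24698)*(10240 + (32 - 2*(-91))) = 68471*(10240 + (32 + 182)) = 68471*(10240 + 214) = 68471*10454 = 715795834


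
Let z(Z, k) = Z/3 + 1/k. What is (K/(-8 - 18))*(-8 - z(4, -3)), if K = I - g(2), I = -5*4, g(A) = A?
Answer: -99/13 ≈ -7.6154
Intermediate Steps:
I = -20
z(Z, k) = 1/k + Z/3 (z(Z, k) = Z*(1/3) + 1/k = Z/3 + 1/k = 1/k + Z/3)
K = -22 (K = -20 - 1*2 = -20 - 2 = -22)
(K/(-8 - 18))*(-8 - z(4, -3)) = (-22/(-8 - 18))*(-8 - (1/(-3) + (1/3)*4)) = (-22/(-26))*(-8 - (-1/3 + 4/3)) = (-1/26*(-22))*(-8 - 1*1) = 11*(-8 - 1)/13 = (11/13)*(-9) = -99/13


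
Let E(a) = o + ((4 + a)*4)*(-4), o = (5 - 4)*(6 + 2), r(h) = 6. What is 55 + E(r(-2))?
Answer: -97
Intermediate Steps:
o = 8 (o = 1*8 = 8)
E(a) = -56 - 16*a (E(a) = 8 + ((4 + a)*4)*(-4) = 8 + (16 + 4*a)*(-4) = 8 + (-64 - 16*a) = -56 - 16*a)
55 + E(r(-2)) = 55 + (-56 - 16*6) = 55 + (-56 - 96) = 55 - 152 = -97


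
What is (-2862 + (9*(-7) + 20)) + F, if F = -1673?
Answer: -4578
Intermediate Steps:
(-2862 + (9*(-7) + 20)) + F = (-2862 + (9*(-7) + 20)) - 1673 = (-2862 + (-63 + 20)) - 1673 = (-2862 - 43) - 1673 = -2905 - 1673 = -4578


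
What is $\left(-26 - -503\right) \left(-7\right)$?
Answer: $-3339$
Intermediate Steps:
$\left(-26 - -503\right) \left(-7\right) = \left(-26 + 503\right) \left(-7\right) = 477 \left(-7\right) = -3339$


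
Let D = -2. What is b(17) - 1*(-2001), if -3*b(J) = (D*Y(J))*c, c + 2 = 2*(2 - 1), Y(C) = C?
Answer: 2001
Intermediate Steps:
c = 0 (c = -2 + 2*(2 - 1) = -2 + 2*1 = -2 + 2 = 0)
b(J) = 0 (b(J) = -(-2*J)*0/3 = -⅓*0 = 0)
b(17) - 1*(-2001) = 0 - 1*(-2001) = 0 + 2001 = 2001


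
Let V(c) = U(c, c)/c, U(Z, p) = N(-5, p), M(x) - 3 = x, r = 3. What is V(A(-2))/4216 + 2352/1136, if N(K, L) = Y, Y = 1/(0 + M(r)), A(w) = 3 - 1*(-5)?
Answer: 29748167/14368128 ≈ 2.0704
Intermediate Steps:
M(x) = 3 + x
A(w) = 8 (A(w) = 3 + 5 = 8)
Y = 1/6 (Y = 1/(0 + (3 + 3)) = 1/(0 + 6) = 1/6 ≈ 0.16667)
N(K, L) = 1/6
U(Z, p) = 1/6
V(c) = 1/(6*c)
V(A(-2))/4216 + 2352/1136 = ((1/6)/8)/4216 + 2352/1136 = ((1/6)*(1/8))*(1/4216) + 2352*(1/1136) = (1/48)*(1/4216) + 147/71 = 1/202368 + 147/71 = 29748167/14368128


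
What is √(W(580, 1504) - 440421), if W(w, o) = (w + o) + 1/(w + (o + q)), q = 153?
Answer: 2*I*√548378106179/2237 ≈ 662.07*I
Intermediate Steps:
W(w, o) = o + w + 1/(153 + o + w) (W(w, o) = (w + o) + 1/(w + (o + 153)) = (o + w) + 1/(w + (153 + o)) = (o + w) + 1/(153 + o + w) = o + w + 1/(153 + o + w))
√(W(580, 1504) - 440421) = √((1 + 1504² + 580² + 153*1504 + 153*580 + 2*1504*580)/(153 + 1504 + 580) - 440421) = √((1 + 2262016 + 336400 + 230112 + 88740 + 1744640)/2237 - 440421) = √((1/2237)*4661909 - 440421) = √(4661909/2237 - 440421) = √(-980559868/2237) = 2*I*√548378106179/2237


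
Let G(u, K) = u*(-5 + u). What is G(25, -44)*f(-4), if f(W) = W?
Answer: -2000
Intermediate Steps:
G(25, -44)*f(-4) = (25*(-5 + 25))*(-4) = (25*20)*(-4) = 500*(-4) = -2000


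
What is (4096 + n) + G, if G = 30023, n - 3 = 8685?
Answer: 42807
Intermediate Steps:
n = 8688 (n = 3 + 8685 = 8688)
(4096 + n) + G = (4096 + 8688) + 30023 = 12784 + 30023 = 42807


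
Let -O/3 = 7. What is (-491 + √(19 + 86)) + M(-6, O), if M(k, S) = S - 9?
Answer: -521 + √105 ≈ -510.75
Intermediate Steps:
O = -21 (O = -3*7 = -21)
M(k, S) = -9 + S
(-491 + √(19 + 86)) + M(-6, O) = (-491 + √(19 + 86)) + (-9 - 21) = (-491 + √105) - 30 = -521 + √105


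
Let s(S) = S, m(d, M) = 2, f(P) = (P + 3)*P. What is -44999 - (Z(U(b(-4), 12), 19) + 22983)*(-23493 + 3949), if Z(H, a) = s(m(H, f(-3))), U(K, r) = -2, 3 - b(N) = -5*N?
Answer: 449173841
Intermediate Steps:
f(P) = P*(3 + P) (f(P) = (3 + P)*P = P*(3 + P))
b(N) = 3 + 5*N (b(N) = 3 - (-5)*N = 3 + 5*N)
Z(H, a) = 2
-44999 - (Z(U(b(-4), 12), 19) + 22983)*(-23493 + 3949) = -44999 - (2 + 22983)*(-23493 + 3949) = -44999 - 22985*(-19544) = -44999 - 1*(-449218840) = -44999 + 449218840 = 449173841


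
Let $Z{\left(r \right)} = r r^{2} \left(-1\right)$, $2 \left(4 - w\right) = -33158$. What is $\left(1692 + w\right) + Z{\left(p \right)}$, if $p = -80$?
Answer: $530275$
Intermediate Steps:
$w = 16583$ ($w = 4 - -16579 = 4 + 16579 = 16583$)
$Z{\left(r \right)} = - r^{3}$ ($Z{\left(r \right)} = r^{3} \left(-1\right) = - r^{3}$)
$\left(1692 + w\right) + Z{\left(p \right)} = \left(1692 + 16583\right) - \left(-80\right)^{3} = 18275 - -512000 = 18275 + 512000 = 530275$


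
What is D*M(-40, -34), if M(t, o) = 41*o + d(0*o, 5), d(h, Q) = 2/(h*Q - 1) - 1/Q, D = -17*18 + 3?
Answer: 2115243/5 ≈ 4.2305e+5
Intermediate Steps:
D = -303 (D = -306 + 3 = -303)
d(h, Q) = -1/Q + 2/(-1 + Q*h) (d(h, Q) = 2/(Q*h - 1) - 1/Q = 2/(-1 + Q*h) - 1/Q = -1/Q + 2/(-1 + Q*h))
M(t, o) = -11/5 + 41*o (M(t, o) = 41*o + (1 + 2*5 - 1*5*0*o)/(5*(-1 + 5*(0*o))) = 41*o + (1 + 10 - 1*5*0)/(5*(-1 + 5*0)) = 41*o + (1 + 10 + 0)/(5*(-1 + 0)) = 41*o + (⅕)*11/(-1) = 41*o + (⅕)*(-1)*11 = 41*o - 11/5 = -11/5 + 41*o)
D*M(-40, -34) = -303*(-11/5 + 41*(-34)) = -303*(-11/5 - 1394) = -303*(-6981/5) = 2115243/5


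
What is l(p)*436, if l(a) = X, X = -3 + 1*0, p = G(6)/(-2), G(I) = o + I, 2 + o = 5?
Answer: -1308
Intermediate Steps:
o = 3 (o = -2 + 5 = 3)
G(I) = 3 + I
p = -9/2 (p = (3 + 6)/(-2) = 9*(-½) = -9/2 ≈ -4.5000)
X = -3 (X = -3 + 0 = -3)
l(a) = -3
l(p)*436 = -3*436 = -1308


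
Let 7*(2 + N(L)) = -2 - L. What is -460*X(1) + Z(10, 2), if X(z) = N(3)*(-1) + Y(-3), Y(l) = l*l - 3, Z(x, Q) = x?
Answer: -27990/7 ≈ -3998.6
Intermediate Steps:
Y(l) = -3 + l**2 (Y(l) = l**2 - 3 = -3 + l**2)
N(L) = -16/7 - L/7 (N(L) = -2 + (-2 - L)/7 = -2 + (-2/7 - L/7) = -16/7 - L/7)
X(z) = 61/7 (X(z) = (-16/7 - 1/7*3)*(-1) + (-3 + (-3)**2) = (-16/7 - 3/7)*(-1) + (-3 + 9) = -19/7*(-1) + 6 = 19/7 + 6 = 61/7)
-460*X(1) + Z(10, 2) = -460*61/7 + 10 = -28060/7 + 10 = -27990/7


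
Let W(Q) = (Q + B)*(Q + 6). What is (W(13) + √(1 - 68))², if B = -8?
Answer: (95 + I*√67)² ≈ 8958.0 + 1555.2*I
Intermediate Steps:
W(Q) = (-8 + Q)*(6 + Q) (W(Q) = (Q - 8)*(Q + 6) = (-8 + Q)*(6 + Q))
(W(13) + √(1 - 68))² = ((-48 + 13² - 2*13) + √(1 - 68))² = ((-48 + 169 - 26) + √(-67))² = (95 + I*√67)²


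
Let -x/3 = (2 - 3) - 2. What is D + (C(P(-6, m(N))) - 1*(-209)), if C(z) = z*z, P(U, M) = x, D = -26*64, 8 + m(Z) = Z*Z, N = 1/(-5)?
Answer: -1374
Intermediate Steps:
N = -1/5 (N = 1*(-1/5) = -1/5 ≈ -0.20000)
m(Z) = -8 + Z**2 (m(Z) = -8 + Z*Z = -8 + Z**2)
D = -1664
x = 9 (x = -3*((2 - 3) - 2) = -3*(-1 - 2) = -3*(-3) = 9)
P(U, M) = 9
C(z) = z**2
D + (C(P(-6, m(N))) - 1*(-209)) = -1664 + (9**2 - 1*(-209)) = -1664 + (81 + 209) = -1664 + 290 = -1374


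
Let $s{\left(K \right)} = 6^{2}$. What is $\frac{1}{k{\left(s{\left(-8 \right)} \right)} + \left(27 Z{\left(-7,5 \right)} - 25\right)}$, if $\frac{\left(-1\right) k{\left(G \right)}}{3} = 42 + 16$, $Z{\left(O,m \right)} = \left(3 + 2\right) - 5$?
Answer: $- \frac{1}{199} \approx -0.0050251$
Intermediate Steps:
$Z{\left(O,m \right)} = 0$ ($Z{\left(O,m \right)} = 5 - 5 = 0$)
$s{\left(K \right)} = 36$
$k{\left(G \right)} = -174$ ($k{\left(G \right)} = - 3 \left(42 + 16\right) = \left(-3\right) 58 = -174$)
$\frac{1}{k{\left(s{\left(-8 \right)} \right)} + \left(27 Z{\left(-7,5 \right)} - 25\right)} = \frac{1}{-174 + \left(27 \cdot 0 - 25\right)} = \frac{1}{-174 + \left(0 - 25\right)} = \frac{1}{-174 - 25} = \frac{1}{-199} = - \frac{1}{199}$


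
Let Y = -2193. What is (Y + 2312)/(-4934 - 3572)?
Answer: -119/8506 ≈ -0.013990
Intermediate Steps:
(Y + 2312)/(-4934 - 3572) = (-2193 + 2312)/(-4934 - 3572) = 119/(-8506) = 119*(-1/8506) = -119/8506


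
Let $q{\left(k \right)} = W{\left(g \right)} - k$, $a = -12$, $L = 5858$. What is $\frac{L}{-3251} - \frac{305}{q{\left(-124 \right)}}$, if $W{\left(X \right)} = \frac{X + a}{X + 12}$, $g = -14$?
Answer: $- \frac{1794101}{445387} \approx -4.0282$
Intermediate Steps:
$W{\left(X \right)} = \frac{-12 + X}{12 + X}$ ($W{\left(X \right)} = \frac{X - 12}{X + 12} = \frac{-12 + X}{12 + X}$)
$q{\left(k \right)} = 13 - k$ ($q{\left(k \right)} = \frac{-12 - 14}{12 - 14} - k = \frac{1}{-2} \left(-26\right) - k = \left(- \frac{1}{2}\right) \left(-26\right) - k = 13 - k$)
$\frac{L}{-3251} - \frac{305}{q{\left(-124 \right)}} = \frac{5858}{-3251} - \frac{305}{13 - -124} = 5858 \left(- \frac{1}{3251}\right) - \frac{305}{13 + 124} = - \frac{5858}{3251} - \frac{305}{137} = - \frac{1794101}{445387}$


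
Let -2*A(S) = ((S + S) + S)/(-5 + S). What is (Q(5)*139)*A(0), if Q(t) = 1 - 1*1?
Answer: 0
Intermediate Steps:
Q(t) = 0 (Q(t) = 1 - 1 = 0)
A(S) = -3*S/(2*(-5 + S)) (A(S) = -((S + S) + S)/(2*(-5 + S)) = -(2*S + S)/(2*(-5 + S)) = -3*S/(2*(-5 + S)))
(Q(5)*139)*A(0) = (0*139)*(-3*0/(-10 + 2*0)) = 0*(-3*0/(-10 + 0)) = 0*(-3*0/(-10)) = 0*(-3*0*(-⅒)) = 0*0 = 0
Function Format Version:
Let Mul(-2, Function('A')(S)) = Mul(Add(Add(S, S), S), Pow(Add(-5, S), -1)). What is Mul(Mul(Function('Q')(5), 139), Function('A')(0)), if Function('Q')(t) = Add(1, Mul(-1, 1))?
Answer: 0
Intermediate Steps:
Function('Q')(t) = 0 (Function('Q')(t) = Add(1, -1) = 0)
Function('A')(S) = Mul(Rational(-3, 2), S, Pow(Add(-5, S), -1)) (Function('A')(S) = Mul(Rational(-1, 2), Mul(Add(Add(S, S), S), Pow(Add(-5, S), -1))) = Mul(Rational(-1, 2), Mul(Add(Mul(2, S), S), Pow(Add(-5, S), -1))) = Mul(Rational(-1, 2), Mul(Mul(3, S), Pow(Add(-5, S), -1))) = Mul(Rational(-1, 2), Mul(3, S, Pow(Add(-5, S), -1))) = Mul(Rational(-3, 2), S, Pow(Add(-5, S), -1)))
Mul(Mul(Function('Q')(5), 139), Function('A')(0)) = Mul(Mul(0, 139), Mul(-3, 0, Pow(Add(-10, Mul(2, 0)), -1))) = Mul(0, Mul(-3, 0, Pow(Add(-10, 0), -1))) = Mul(0, Mul(-3, 0, Pow(-10, -1))) = Mul(0, Mul(-3, 0, Rational(-1, 10))) = Mul(0, 0) = 0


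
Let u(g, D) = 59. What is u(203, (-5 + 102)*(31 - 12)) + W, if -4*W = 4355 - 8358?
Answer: 4239/4 ≈ 1059.8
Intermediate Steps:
W = 4003/4 (W = -(4355 - 8358)/4 = -¼*(-4003) = 4003/4 ≈ 1000.8)
u(203, (-5 + 102)*(31 - 12)) + W = 59 + 4003/4 = 4239/4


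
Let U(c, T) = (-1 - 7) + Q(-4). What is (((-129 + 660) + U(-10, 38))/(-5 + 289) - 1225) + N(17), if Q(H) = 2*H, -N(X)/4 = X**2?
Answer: -675689/284 ≈ -2379.2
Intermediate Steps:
N(X) = -4*X**2
U(c, T) = -16 (U(c, T) = (-1 - 7) + 2*(-4) = -8 - 8 = -16)
(((-129 + 660) + U(-10, 38))/(-5 + 289) - 1225) + N(17) = (((-129 + 660) - 16)/(-5 + 289) - 1225) - 4*17**2 = ((531 - 16)/284 - 1225) - 4*289 = (515*(1/284) - 1225) - 1156 = (515/284 - 1225) - 1156 = -347385/284 - 1156 = -675689/284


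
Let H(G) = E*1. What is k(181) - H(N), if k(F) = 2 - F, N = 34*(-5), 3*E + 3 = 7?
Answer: -541/3 ≈ -180.33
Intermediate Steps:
E = 4/3 (E = -1 + (⅓)*7 = -1 + 7/3 = 4/3 ≈ 1.3333)
N = -170
H(G) = 4/3 (H(G) = (4/3)*1 = 4/3)
k(181) - H(N) = (2 - 1*181) - 1*4/3 = (2 - 181) - 4/3 = -179 - 4/3 = -541/3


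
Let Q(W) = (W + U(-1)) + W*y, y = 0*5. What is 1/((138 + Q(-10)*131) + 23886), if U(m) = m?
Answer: 1/22583 ≈ 4.4281e-5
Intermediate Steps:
y = 0
Q(W) = -1 + W (Q(W) = (W - 1) + W*0 = (-1 + W) + 0 = -1 + W)
1/((138 + Q(-10)*131) + 23886) = 1/((138 + (-1 - 10)*131) + 23886) = 1/((138 - 11*131) + 23886) = 1/((138 - 1441) + 23886) = 1/(-1303 + 23886) = 1/22583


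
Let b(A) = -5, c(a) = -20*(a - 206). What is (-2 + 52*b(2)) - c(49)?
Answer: -3402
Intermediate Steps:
c(a) = 4120 - 20*a (c(a) = -20*(-206 + a) = 4120 - 20*a)
(-2 + 52*b(2)) - c(49) = (-2 + 52*(-5)) - (4120 - 20*49) = (-2 - 260) - (4120 - 980) = -262 - 1*3140 = -262 - 3140 = -3402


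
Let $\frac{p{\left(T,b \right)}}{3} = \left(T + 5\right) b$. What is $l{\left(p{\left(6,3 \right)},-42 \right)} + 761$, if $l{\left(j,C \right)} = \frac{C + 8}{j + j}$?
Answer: $\frac{75322}{99} \approx 760.83$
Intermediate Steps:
$p{\left(T,b \right)} = 3 b \left(5 + T\right)$ ($p{\left(T,b \right)} = 3 \left(T + 5\right) b = 3 \left(5 + T\right) b = 3 b \left(5 + T\right)$)
$l{\left(j,C \right)} = \frac{8 + C}{2 j}$
$l{\left(p{\left(6,3 \right)},-42 \right)} + 761 = \frac{8 - 42}{2 \cdot 3 \cdot 3 \left(5 + 6\right)} + 761 = \frac{1}{2} \frac{1}{3 \cdot 3 \cdot 11} \left(-34\right) + 761 = \frac{1}{2} \cdot \frac{1}{99} \left(-34\right) + 761 = - \frac{17}{99} + 761 = \frac{75322}{99}$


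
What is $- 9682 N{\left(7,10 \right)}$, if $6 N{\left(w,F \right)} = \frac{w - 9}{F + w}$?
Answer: $\frac{9682}{51} \approx 189.84$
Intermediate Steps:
$N{\left(w,F \right)} = \frac{-9 + w}{6 \left(F + w\right)}$ ($N{\left(w,F \right)} = \frac{\left(w - 9\right) \frac{1}{F + w}}{6} = \frac{\left(-9 + w\right) \frac{1}{F + w}}{6} = \frac{\frac{1}{F + w} \left(-9 + w\right)}{6} = \frac{-9 + w}{6 \left(F + w\right)}$)
$- 9682 N{\left(7,10 \right)} = - 9682 \frac{-9 + 7}{6 \left(10 + 7\right)} = - 9682 \cdot \frac{1}{6} \cdot \frac{1}{17} \left(-2\right) = \left(-9682\right) \left(- \frac{1}{51}\right) = \frac{9682}{51}$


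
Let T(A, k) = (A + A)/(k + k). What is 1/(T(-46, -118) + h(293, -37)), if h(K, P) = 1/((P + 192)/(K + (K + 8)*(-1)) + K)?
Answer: 129151/50819 ≈ 2.5414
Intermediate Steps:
h(K, P) = 1/(-24 + K - P/8) (h(K, P) = 1/((192 + P)/(K + (8 + K)*(-1)) + K) = 1/((192 + P)/(K + (-8 - K)) + K) = 1/((192 + P)/(-8) + K) = 1/((192 + P)*(-⅛) + K) = 1/((-24 - P/8) + K) = 1/(-24 + K - P/8))
T(A, k) = A/k (T(A, k) = (2*A)/((2*k)) = (2*A)*(1/(2*k)) = A/k)
1/(T(-46, -118) + h(293, -37)) = 1/(-46/(-118) + 8/(-192 - 1*(-37) + 8*293)) = 1/(-46*(-1/118) + 8/(-192 + 37 + 2344)) = 1/(23/59 + 8/2189) = 1/(50819/129151) = 129151/50819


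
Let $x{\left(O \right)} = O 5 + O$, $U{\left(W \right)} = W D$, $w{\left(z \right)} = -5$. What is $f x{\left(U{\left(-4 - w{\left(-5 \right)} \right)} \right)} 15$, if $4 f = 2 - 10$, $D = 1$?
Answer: $-180$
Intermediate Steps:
$U{\left(W \right)} = W$ ($U{\left(W \right)} = W 1 = W$)
$x{\left(O \right)} = 6 O$ ($x{\left(O \right)} = 5 O + O = 6 O$)
$f = -2$ ($f = \frac{2 - 10}{4} = \frac{1}{4} \left(-8\right) = -2$)
$f x{\left(U{\left(-4 - w{\left(-5 \right)} \right)} \right)} 15 = - 2 \cdot 6 \left(-4 - -5\right) 15 = - 2 \cdot 6 \left(-4 + 5\right) 15 = - 2 \cdot 6 \cdot 1 \cdot 15 = \left(-2\right) 6 \cdot 15 = \left(-12\right) 15 = -180$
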